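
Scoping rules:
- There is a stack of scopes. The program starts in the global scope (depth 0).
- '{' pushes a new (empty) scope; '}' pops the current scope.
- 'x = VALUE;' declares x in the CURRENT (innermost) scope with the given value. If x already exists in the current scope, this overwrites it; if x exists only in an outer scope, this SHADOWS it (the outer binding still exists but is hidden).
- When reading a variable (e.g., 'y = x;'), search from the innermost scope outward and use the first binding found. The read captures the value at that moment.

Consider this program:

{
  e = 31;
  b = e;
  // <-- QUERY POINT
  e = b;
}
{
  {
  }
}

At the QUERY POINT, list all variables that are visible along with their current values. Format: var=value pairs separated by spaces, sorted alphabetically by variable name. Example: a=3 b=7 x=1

Step 1: enter scope (depth=1)
Step 2: declare e=31 at depth 1
Step 3: declare b=(read e)=31 at depth 1
Visible at query point: b=31 e=31

Answer: b=31 e=31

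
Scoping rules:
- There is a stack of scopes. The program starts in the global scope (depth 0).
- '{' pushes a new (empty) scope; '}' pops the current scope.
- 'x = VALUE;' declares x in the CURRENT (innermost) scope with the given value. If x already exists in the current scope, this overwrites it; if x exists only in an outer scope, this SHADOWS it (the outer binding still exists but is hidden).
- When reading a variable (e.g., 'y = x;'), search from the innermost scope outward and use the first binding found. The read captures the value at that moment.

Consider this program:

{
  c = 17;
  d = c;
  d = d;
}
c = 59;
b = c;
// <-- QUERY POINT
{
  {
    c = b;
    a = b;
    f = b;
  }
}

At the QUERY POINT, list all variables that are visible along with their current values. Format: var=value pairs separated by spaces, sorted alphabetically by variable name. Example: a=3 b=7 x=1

Answer: b=59 c=59

Derivation:
Step 1: enter scope (depth=1)
Step 2: declare c=17 at depth 1
Step 3: declare d=(read c)=17 at depth 1
Step 4: declare d=(read d)=17 at depth 1
Step 5: exit scope (depth=0)
Step 6: declare c=59 at depth 0
Step 7: declare b=(read c)=59 at depth 0
Visible at query point: b=59 c=59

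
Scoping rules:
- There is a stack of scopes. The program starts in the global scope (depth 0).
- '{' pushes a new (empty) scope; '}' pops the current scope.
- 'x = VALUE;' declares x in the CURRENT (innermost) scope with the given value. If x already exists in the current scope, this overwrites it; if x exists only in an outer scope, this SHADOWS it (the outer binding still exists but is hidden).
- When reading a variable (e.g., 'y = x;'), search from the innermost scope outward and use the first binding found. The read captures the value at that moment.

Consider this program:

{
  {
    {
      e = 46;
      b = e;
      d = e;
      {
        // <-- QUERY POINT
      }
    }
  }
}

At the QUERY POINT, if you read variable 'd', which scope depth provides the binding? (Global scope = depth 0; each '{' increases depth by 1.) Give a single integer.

Answer: 3

Derivation:
Step 1: enter scope (depth=1)
Step 2: enter scope (depth=2)
Step 3: enter scope (depth=3)
Step 4: declare e=46 at depth 3
Step 5: declare b=(read e)=46 at depth 3
Step 6: declare d=(read e)=46 at depth 3
Step 7: enter scope (depth=4)
Visible at query point: b=46 d=46 e=46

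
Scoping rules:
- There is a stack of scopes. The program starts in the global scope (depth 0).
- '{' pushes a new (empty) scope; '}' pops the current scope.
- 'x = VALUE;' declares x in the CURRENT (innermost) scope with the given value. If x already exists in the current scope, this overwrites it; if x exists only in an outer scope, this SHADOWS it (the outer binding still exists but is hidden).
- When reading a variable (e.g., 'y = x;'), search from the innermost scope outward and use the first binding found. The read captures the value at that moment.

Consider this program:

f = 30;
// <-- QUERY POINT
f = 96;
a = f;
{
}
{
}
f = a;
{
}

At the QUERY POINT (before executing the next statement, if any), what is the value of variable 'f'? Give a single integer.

Step 1: declare f=30 at depth 0
Visible at query point: f=30

Answer: 30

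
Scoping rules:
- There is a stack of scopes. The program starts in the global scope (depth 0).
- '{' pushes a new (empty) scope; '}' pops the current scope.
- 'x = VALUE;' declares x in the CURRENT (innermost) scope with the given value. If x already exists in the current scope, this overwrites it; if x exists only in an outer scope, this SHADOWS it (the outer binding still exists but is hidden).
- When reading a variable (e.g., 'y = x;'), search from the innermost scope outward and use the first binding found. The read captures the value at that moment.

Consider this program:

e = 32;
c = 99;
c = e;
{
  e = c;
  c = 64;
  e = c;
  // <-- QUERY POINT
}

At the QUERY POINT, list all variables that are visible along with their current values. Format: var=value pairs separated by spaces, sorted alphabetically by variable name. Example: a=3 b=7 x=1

Step 1: declare e=32 at depth 0
Step 2: declare c=99 at depth 0
Step 3: declare c=(read e)=32 at depth 0
Step 4: enter scope (depth=1)
Step 5: declare e=(read c)=32 at depth 1
Step 6: declare c=64 at depth 1
Step 7: declare e=(read c)=64 at depth 1
Visible at query point: c=64 e=64

Answer: c=64 e=64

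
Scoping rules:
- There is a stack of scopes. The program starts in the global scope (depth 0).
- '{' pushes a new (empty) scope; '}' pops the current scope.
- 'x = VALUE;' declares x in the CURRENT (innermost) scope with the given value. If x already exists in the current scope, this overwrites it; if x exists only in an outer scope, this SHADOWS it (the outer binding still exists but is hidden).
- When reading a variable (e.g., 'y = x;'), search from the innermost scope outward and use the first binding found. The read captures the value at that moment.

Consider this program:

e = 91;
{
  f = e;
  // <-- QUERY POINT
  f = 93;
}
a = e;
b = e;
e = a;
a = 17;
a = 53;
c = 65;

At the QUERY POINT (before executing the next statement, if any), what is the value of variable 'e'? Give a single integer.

Answer: 91

Derivation:
Step 1: declare e=91 at depth 0
Step 2: enter scope (depth=1)
Step 3: declare f=(read e)=91 at depth 1
Visible at query point: e=91 f=91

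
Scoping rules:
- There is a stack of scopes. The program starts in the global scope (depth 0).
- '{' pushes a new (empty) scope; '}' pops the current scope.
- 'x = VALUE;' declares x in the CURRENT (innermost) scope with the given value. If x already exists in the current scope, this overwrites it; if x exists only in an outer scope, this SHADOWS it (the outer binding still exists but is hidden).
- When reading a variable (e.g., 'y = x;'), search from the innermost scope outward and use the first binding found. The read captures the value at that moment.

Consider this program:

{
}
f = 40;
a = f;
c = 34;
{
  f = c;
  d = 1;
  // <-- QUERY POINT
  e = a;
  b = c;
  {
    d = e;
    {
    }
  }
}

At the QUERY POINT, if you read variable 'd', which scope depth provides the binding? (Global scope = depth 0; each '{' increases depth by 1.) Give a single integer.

Answer: 1

Derivation:
Step 1: enter scope (depth=1)
Step 2: exit scope (depth=0)
Step 3: declare f=40 at depth 0
Step 4: declare a=(read f)=40 at depth 0
Step 5: declare c=34 at depth 0
Step 6: enter scope (depth=1)
Step 7: declare f=(read c)=34 at depth 1
Step 8: declare d=1 at depth 1
Visible at query point: a=40 c=34 d=1 f=34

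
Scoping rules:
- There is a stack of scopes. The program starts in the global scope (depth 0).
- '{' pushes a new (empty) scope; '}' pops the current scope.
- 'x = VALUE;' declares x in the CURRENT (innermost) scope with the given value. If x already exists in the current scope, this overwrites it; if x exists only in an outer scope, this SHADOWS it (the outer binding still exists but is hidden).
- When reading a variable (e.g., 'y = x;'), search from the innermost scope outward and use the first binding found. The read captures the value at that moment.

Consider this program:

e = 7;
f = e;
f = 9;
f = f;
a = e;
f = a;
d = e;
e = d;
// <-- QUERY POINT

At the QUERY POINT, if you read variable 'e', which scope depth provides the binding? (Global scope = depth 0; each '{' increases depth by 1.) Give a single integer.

Answer: 0

Derivation:
Step 1: declare e=7 at depth 0
Step 2: declare f=(read e)=7 at depth 0
Step 3: declare f=9 at depth 0
Step 4: declare f=(read f)=9 at depth 0
Step 5: declare a=(read e)=7 at depth 0
Step 6: declare f=(read a)=7 at depth 0
Step 7: declare d=(read e)=7 at depth 0
Step 8: declare e=(read d)=7 at depth 0
Visible at query point: a=7 d=7 e=7 f=7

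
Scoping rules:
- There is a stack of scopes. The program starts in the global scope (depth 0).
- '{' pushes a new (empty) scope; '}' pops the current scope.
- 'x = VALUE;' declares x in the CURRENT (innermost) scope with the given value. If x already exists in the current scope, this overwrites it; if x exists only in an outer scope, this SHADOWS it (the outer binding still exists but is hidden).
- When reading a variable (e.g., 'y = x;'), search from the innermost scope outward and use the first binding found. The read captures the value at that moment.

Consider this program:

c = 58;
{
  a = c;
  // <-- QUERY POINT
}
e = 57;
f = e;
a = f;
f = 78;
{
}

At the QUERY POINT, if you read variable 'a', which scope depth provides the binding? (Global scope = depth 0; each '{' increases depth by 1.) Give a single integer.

Step 1: declare c=58 at depth 0
Step 2: enter scope (depth=1)
Step 3: declare a=(read c)=58 at depth 1
Visible at query point: a=58 c=58

Answer: 1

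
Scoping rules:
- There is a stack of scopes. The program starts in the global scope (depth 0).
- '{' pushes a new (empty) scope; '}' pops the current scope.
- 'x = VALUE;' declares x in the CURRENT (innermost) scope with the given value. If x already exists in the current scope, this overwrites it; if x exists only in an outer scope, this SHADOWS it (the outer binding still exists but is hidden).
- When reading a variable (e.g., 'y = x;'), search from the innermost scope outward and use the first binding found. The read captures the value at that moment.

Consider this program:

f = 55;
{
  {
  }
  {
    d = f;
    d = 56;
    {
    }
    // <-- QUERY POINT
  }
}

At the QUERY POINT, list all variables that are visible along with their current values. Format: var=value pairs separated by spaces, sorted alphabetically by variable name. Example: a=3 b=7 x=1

Answer: d=56 f=55

Derivation:
Step 1: declare f=55 at depth 0
Step 2: enter scope (depth=1)
Step 3: enter scope (depth=2)
Step 4: exit scope (depth=1)
Step 5: enter scope (depth=2)
Step 6: declare d=(read f)=55 at depth 2
Step 7: declare d=56 at depth 2
Step 8: enter scope (depth=3)
Step 9: exit scope (depth=2)
Visible at query point: d=56 f=55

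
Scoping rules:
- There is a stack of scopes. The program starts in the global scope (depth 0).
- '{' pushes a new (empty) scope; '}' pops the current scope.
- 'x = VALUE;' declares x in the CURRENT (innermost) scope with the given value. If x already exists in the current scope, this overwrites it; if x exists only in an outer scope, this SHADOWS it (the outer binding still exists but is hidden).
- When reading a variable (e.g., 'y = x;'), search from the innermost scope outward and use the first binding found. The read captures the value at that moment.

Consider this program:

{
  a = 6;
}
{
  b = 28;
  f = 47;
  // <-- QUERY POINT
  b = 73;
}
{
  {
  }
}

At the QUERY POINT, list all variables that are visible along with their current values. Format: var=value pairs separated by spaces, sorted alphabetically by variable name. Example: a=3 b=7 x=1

Answer: b=28 f=47

Derivation:
Step 1: enter scope (depth=1)
Step 2: declare a=6 at depth 1
Step 3: exit scope (depth=0)
Step 4: enter scope (depth=1)
Step 5: declare b=28 at depth 1
Step 6: declare f=47 at depth 1
Visible at query point: b=28 f=47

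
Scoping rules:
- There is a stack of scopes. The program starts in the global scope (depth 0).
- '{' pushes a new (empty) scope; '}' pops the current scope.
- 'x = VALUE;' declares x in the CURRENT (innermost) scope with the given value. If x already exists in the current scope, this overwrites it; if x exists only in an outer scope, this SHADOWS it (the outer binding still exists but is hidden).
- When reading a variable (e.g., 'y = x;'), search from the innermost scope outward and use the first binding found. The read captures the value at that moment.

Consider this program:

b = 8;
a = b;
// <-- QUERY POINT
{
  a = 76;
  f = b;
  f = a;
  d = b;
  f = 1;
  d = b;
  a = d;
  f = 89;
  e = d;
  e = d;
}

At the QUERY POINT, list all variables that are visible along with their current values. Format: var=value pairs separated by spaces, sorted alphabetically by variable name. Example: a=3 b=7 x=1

Step 1: declare b=8 at depth 0
Step 2: declare a=(read b)=8 at depth 0
Visible at query point: a=8 b=8

Answer: a=8 b=8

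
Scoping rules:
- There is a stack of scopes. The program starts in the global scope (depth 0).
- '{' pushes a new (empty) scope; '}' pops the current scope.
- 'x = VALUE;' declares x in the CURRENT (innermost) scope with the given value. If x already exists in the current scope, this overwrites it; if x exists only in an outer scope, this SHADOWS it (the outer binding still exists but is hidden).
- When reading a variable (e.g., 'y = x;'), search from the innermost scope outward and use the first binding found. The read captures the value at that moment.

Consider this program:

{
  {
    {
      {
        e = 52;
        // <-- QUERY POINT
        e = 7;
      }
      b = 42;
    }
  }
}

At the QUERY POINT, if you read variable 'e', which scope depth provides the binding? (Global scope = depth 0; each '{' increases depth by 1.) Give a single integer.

Step 1: enter scope (depth=1)
Step 2: enter scope (depth=2)
Step 3: enter scope (depth=3)
Step 4: enter scope (depth=4)
Step 5: declare e=52 at depth 4
Visible at query point: e=52

Answer: 4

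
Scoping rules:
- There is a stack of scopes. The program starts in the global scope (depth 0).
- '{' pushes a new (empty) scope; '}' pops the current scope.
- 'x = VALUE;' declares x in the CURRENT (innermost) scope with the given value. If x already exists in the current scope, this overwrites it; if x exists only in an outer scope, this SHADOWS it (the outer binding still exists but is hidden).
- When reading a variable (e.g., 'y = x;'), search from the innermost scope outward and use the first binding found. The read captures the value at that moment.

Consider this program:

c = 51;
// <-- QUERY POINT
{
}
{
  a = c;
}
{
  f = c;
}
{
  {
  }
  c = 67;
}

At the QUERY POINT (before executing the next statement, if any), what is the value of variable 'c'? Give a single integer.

Step 1: declare c=51 at depth 0
Visible at query point: c=51

Answer: 51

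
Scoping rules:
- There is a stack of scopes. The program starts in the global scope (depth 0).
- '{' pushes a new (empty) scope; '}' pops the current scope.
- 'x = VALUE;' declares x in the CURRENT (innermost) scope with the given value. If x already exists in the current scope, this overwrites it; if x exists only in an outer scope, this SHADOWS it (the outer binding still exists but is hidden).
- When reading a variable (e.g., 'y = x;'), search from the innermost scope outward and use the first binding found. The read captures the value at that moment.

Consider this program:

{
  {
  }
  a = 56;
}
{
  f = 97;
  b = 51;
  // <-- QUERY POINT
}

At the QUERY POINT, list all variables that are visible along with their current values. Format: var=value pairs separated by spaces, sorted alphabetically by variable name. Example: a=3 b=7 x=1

Step 1: enter scope (depth=1)
Step 2: enter scope (depth=2)
Step 3: exit scope (depth=1)
Step 4: declare a=56 at depth 1
Step 5: exit scope (depth=0)
Step 6: enter scope (depth=1)
Step 7: declare f=97 at depth 1
Step 8: declare b=51 at depth 1
Visible at query point: b=51 f=97

Answer: b=51 f=97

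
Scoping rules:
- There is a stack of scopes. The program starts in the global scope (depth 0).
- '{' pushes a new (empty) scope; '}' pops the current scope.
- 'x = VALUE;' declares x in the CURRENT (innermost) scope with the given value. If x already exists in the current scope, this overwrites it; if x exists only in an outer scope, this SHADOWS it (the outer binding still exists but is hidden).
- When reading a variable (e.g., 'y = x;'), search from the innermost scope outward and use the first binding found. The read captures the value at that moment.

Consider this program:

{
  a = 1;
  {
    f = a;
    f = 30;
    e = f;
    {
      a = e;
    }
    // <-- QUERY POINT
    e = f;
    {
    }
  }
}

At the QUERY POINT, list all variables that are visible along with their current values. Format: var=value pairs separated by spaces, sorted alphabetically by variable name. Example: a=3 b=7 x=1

Step 1: enter scope (depth=1)
Step 2: declare a=1 at depth 1
Step 3: enter scope (depth=2)
Step 4: declare f=(read a)=1 at depth 2
Step 5: declare f=30 at depth 2
Step 6: declare e=(read f)=30 at depth 2
Step 7: enter scope (depth=3)
Step 8: declare a=(read e)=30 at depth 3
Step 9: exit scope (depth=2)
Visible at query point: a=1 e=30 f=30

Answer: a=1 e=30 f=30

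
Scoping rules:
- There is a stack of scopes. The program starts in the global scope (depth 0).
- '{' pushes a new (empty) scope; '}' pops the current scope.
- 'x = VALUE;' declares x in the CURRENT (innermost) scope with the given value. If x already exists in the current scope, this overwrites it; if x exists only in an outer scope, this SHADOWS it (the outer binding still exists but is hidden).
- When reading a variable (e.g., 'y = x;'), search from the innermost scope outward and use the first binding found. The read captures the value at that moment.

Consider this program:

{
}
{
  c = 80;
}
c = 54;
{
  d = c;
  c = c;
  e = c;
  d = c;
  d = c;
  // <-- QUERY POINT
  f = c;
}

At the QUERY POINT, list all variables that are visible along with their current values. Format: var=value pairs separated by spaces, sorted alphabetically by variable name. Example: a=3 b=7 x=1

Answer: c=54 d=54 e=54

Derivation:
Step 1: enter scope (depth=1)
Step 2: exit scope (depth=0)
Step 3: enter scope (depth=1)
Step 4: declare c=80 at depth 1
Step 5: exit scope (depth=0)
Step 6: declare c=54 at depth 0
Step 7: enter scope (depth=1)
Step 8: declare d=(read c)=54 at depth 1
Step 9: declare c=(read c)=54 at depth 1
Step 10: declare e=(read c)=54 at depth 1
Step 11: declare d=(read c)=54 at depth 1
Step 12: declare d=(read c)=54 at depth 1
Visible at query point: c=54 d=54 e=54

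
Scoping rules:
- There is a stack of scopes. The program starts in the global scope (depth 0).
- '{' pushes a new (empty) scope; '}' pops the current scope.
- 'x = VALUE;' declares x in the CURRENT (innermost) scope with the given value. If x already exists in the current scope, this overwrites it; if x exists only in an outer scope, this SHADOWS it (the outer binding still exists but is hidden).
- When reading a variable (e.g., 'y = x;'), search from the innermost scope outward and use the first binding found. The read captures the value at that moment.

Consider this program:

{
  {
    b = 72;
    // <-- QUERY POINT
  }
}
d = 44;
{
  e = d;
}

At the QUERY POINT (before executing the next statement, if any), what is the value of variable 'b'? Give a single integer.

Answer: 72

Derivation:
Step 1: enter scope (depth=1)
Step 2: enter scope (depth=2)
Step 3: declare b=72 at depth 2
Visible at query point: b=72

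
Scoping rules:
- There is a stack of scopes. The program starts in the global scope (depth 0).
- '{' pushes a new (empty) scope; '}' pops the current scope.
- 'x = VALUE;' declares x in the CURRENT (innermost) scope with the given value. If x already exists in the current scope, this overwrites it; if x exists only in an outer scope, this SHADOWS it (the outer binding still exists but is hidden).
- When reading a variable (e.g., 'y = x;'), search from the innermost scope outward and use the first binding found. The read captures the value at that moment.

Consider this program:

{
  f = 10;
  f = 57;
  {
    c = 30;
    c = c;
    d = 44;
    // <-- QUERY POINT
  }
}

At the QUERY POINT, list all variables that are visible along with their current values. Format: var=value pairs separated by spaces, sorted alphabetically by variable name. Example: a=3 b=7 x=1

Answer: c=30 d=44 f=57

Derivation:
Step 1: enter scope (depth=1)
Step 2: declare f=10 at depth 1
Step 3: declare f=57 at depth 1
Step 4: enter scope (depth=2)
Step 5: declare c=30 at depth 2
Step 6: declare c=(read c)=30 at depth 2
Step 7: declare d=44 at depth 2
Visible at query point: c=30 d=44 f=57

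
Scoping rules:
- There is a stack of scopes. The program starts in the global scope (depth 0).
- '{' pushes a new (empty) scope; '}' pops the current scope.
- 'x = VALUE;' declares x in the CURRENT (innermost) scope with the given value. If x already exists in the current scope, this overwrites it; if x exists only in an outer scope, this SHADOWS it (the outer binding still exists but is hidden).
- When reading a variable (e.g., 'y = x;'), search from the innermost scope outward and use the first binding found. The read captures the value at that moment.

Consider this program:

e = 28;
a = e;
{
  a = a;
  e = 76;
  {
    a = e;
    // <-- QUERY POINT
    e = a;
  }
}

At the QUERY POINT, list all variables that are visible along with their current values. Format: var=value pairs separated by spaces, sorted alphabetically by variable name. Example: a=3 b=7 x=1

Step 1: declare e=28 at depth 0
Step 2: declare a=(read e)=28 at depth 0
Step 3: enter scope (depth=1)
Step 4: declare a=(read a)=28 at depth 1
Step 5: declare e=76 at depth 1
Step 6: enter scope (depth=2)
Step 7: declare a=(read e)=76 at depth 2
Visible at query point: a=76 e=76

Answer: a=76 e=76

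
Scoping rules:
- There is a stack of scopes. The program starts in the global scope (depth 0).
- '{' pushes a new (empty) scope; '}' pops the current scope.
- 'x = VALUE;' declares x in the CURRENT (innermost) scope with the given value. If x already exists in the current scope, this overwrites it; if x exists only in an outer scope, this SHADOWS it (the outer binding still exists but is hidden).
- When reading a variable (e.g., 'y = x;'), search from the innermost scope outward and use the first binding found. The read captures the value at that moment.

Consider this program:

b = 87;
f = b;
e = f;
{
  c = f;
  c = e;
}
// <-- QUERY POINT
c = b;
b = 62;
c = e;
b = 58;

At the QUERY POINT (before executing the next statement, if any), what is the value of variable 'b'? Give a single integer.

Step 1: declare b=87 at depth 0
Step 2: declare f=(read b)=87 at depth 0
Step 3: declare e=(read f)=87 at depth 0
Step 4: enter scope (depth=1)
Step 5: declare c=(read f)=87 at depth 1
Step 6: declare c=(read e)=87 at depth 1
Step 7: exit scope (depth=0)
Visible at query point: b=87 e=87 f=87

Answer: 87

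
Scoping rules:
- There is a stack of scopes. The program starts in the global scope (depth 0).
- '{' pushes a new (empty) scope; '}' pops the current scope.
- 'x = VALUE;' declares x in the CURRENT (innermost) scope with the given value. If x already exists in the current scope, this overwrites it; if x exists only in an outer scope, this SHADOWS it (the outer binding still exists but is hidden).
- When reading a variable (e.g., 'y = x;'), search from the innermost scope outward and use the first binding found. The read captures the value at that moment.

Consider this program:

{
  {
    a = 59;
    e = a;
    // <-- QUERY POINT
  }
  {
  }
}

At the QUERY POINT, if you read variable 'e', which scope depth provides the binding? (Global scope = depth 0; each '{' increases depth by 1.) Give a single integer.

Answer: 2

Derivation:
Step 1: enter scope (depth=1)
Step 2: enter scope (depth=2)
Step 3: declare a=59 at depth 2
Step 4: declare e=(read a)=59 at depth 2
Visible at query point: a=59 e=59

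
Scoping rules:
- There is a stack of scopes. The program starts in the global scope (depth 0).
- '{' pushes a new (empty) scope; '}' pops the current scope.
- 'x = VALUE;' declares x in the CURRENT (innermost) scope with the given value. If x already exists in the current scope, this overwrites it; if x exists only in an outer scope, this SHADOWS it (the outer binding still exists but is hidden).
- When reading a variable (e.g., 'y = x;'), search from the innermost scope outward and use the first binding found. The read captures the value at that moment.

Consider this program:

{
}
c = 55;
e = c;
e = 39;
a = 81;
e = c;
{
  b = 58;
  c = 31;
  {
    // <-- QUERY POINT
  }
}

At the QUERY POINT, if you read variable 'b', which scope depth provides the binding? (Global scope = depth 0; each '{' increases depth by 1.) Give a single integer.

Answer: 1

Derivation:
Step 1: enter scope (depth=1)
Step 2: exit scope (depth=0)
Step 3: declare c=55 at depth 0
Step 4: declare e=(read c)=55 at depth 0
Step 5: declare e=39 at depth 0
Step 6: declare a=81 at depth 0
Step 7: declare e=(read c)=55 at depth 0
Step 8: enter scope (depth=1)
Step 9: declare b=58 at depth 1
Step 10: declare c=31 at depth 1
Step 11: enter scope (depth=2)
Visible at query point: a=81 b=58 c=31 e=55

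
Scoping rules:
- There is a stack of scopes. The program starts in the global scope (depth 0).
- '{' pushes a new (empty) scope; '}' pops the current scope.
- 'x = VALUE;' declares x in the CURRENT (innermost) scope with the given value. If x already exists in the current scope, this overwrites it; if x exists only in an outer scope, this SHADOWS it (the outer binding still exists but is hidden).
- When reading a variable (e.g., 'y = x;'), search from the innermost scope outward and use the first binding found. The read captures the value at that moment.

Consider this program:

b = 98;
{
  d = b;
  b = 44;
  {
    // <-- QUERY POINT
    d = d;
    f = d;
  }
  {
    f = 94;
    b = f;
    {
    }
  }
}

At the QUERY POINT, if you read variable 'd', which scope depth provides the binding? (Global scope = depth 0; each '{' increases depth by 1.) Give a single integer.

Step 1: declare b=98 at depth 0
Step 2: enter scope (depth=1)
Step 3: declare d=(read b)=98 at depth 1
Step 4: declare b=44 at depth 1
Step 5: enter scope (depth=2)
Visible at query point: b=44 d=98

Answer: 1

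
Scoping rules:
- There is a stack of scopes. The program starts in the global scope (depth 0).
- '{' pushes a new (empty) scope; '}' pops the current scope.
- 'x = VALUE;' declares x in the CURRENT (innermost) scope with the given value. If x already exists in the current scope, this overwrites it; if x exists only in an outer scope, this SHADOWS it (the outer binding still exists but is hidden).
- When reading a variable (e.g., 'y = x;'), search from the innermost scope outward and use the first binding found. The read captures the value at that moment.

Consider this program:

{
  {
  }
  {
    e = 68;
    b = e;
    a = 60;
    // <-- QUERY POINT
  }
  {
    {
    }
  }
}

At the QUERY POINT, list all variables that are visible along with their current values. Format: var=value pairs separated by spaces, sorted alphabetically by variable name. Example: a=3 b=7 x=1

Step 1: enter scope (depth=1)
Step 2: enter scope (depth=2)
Step 3: exit scope (depth=1)
Step 4: enter scope (depth=2)
Step 5: declare e=68 at depth 2
Step 6: declare b=(read e)=68 at depth 2
Step 7: declare a=60 at depth 2
Visible at query point: a=60 b=68 e=68

Answer: a=60 b=68 e=68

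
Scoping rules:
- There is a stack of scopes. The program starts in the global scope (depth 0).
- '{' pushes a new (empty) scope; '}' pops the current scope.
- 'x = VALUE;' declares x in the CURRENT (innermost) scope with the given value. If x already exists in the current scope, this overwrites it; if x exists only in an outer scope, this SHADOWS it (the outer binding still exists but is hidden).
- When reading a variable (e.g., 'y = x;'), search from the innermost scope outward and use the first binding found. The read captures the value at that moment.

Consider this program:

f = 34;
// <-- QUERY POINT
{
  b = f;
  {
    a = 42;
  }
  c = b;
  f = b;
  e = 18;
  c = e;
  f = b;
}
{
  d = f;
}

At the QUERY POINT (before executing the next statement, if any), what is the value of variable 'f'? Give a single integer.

Step 1: declare f=34 at depth 0
Visible at query point: f=34

Answer: 34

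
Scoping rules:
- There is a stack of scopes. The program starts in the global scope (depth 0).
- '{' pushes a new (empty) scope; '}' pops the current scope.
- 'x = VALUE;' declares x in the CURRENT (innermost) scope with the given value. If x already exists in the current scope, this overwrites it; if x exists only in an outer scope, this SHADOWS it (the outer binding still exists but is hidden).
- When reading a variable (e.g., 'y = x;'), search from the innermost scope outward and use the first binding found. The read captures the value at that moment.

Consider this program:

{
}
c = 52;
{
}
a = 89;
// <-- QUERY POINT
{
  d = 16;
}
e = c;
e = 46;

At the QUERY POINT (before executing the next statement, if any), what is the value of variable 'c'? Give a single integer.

Answer: 52

Derivation:
Step 1: enter scope (depth=1)
Step 2: exit scope (depth=0)
Step 3: declare c=52 at depth 0
Step 4: enter scope (depth=1)
Step 5: exit scope (depth=0)
Step 6: declare a=89 at depth 0
Visible at query point: a=89 c=52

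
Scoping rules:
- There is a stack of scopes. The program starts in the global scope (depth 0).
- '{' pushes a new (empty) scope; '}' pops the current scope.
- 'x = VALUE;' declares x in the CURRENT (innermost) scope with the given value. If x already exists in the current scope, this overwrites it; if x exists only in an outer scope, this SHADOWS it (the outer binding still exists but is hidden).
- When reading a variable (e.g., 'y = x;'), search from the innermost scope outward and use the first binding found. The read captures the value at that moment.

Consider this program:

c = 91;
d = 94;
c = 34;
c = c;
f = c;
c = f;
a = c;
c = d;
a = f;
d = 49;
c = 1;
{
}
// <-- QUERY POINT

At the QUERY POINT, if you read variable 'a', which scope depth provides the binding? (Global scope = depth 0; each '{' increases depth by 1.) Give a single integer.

Step 1: declare c=91 at depth 0
Step 2: declare d=94 at depth 0
Step 3: declare c=34 at depth 0
Step 4: declare c=(read c)=34 at depth 0
Step 5: declare f=(read c)=34 at depth 0
Step 6: declare c=(read f)=34 at depth 0
Step 7: declare a=(read c)=34 at depth 0
Step 8: declare c=(read d)=94 at depth 0
Step 9: declare a=(read f)=34 at depth 0
Step 10: declare d=49 at depth 0
Step 11: declare c=1 at depth 0
Step 12: enter scope (depth=1)
Step 13: exit scope (depth=0)
Visible at query point: a=34 c=1 d=49 f=34

Answer: 0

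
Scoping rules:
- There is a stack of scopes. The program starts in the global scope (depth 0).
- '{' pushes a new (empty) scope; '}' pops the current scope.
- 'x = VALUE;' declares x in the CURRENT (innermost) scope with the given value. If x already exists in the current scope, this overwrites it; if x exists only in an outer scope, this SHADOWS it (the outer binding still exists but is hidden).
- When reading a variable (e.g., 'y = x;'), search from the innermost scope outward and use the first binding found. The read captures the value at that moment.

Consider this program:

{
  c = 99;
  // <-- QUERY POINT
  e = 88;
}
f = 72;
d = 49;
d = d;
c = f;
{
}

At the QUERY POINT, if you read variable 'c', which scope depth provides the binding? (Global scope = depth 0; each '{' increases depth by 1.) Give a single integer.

Answer: 1

Derivation:
Step 1: enter scope (depth=1)
Step 2: declare c=99 at depth 1
Visible at query point: c=99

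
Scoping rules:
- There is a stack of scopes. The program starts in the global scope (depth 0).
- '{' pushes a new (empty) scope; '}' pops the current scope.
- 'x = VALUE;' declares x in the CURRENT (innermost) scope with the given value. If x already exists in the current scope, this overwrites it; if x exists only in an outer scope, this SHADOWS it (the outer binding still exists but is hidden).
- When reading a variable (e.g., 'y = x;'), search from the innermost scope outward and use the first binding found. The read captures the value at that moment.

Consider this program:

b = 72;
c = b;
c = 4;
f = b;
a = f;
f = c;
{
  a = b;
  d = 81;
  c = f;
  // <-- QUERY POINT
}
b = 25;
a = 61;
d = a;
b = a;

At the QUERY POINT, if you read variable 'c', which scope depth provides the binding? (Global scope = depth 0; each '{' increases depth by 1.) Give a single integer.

Answer: 1

Derivation:
Step 1: declare b=72 at depth 0
Step 2: declare c=(read b)=72 at depth 0
Step 3: declare c=4 at depth 0
Step 4: declare f=(read b)=72 at depth 0
Step 5: declare a=(read f)=72 at depth 0
Step 6: declare f=(read c)=4 at depth 0
Step 7: enter scope (depth=1)
Step 8: declare a=(read b)=72 at depth 1
Step 9: declare d=81 at depth 1
Step 10: declare c=(read f)=4 at depth 1
Visible at query point: a=72 b=72 c=4 d=81 f=4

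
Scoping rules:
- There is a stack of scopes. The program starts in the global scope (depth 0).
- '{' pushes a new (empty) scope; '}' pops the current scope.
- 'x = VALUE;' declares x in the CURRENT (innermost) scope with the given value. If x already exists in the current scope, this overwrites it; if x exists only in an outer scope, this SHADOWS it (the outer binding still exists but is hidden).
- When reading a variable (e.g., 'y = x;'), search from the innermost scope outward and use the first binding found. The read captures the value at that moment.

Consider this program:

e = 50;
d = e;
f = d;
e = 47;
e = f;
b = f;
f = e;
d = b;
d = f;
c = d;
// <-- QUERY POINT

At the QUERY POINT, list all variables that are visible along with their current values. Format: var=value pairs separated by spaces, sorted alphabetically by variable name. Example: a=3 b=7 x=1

Step 1: declare e=50 at depth 0
Step 2: declare d=(read e)=50 at depth 0
Step 3: declare f=(read d)=50 at depth 0
Step 4: declare e=47 at depth 0
Step 5: declare e=(read f)=50 at depth 0
Step 6: declare b=(read f)=50 at depth 0
Step 7: declare f=(read e)=50 at depth 0
Step 8: declare d=(read b)=50 at depth 0
Step 9: declare d=(read f)=50 at depth 0
Step 10: declare c=(read d)=50 at depth 0
Visible at query point: b=50 c=50 d=50 e=50 f=50

Answer: b=50 c=50 d=50 e=50 f=50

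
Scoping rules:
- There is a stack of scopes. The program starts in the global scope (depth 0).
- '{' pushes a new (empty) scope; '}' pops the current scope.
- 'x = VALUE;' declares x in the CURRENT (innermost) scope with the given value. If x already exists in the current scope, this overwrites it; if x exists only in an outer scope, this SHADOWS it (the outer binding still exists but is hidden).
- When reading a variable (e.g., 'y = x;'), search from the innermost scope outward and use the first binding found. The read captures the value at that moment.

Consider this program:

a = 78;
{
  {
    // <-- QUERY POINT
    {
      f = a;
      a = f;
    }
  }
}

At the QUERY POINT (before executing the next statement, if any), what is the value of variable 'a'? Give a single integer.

Answer: 78

Derivation:
Step 1: declare a=78 at depth 0
Step 2: enter scope (depth=1)
Step 3: enter scope (depth=2)
Visible at query point: a=78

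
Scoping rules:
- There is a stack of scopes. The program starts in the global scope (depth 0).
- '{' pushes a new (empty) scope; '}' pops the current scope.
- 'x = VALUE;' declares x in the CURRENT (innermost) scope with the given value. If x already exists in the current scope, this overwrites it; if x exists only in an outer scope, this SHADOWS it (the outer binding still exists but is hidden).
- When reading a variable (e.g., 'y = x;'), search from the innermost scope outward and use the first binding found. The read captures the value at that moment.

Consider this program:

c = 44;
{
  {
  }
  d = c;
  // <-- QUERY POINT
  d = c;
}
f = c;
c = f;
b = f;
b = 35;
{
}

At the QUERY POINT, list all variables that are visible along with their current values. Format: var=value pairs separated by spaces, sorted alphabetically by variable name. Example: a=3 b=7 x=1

Step 1: declare c=44 at depth 0
Step 2: enter scope (depth=1)
Step 3: enter scope (depth=2)
Step 4: exit scope (depth=1)
Step 5: declare d=(read c)=44 at depth 1
Visible at query point: c=44 d=44

Answer: c=44 d=44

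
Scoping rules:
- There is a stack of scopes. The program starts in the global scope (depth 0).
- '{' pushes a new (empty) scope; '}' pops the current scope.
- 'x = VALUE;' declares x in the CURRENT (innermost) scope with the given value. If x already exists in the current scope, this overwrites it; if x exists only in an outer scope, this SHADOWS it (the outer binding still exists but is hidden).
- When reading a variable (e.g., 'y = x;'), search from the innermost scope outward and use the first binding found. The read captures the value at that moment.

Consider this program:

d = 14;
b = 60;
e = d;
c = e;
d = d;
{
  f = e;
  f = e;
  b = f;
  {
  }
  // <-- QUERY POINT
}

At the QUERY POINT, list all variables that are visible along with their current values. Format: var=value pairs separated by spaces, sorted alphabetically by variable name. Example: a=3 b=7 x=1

Answer: b=14 c=14 d=14 e=14 f=14

Derivation:
Step 1: declare d=14 at depth 0
Step 2: declare b=60 at depth 0
Step 3: declare e=(read d)=14 at depth 0
Step 4: declare c=(read e)=14 at depth 0
Step 5: declare d=(read d)=14 at depth 0
Step 6: enter scope (depth=1)
Step 7: declare f=(read e)=14 at depth 1
Step 8: declare f=(read e)=14 at depth 1
Step 9: declare b=(read f)=14 at depth 1
Step 10: enter scope (depth=2)
Step 11: exit scope (depth=1)
Visible at query point: b=14 c=14 d=14 e=14 f=14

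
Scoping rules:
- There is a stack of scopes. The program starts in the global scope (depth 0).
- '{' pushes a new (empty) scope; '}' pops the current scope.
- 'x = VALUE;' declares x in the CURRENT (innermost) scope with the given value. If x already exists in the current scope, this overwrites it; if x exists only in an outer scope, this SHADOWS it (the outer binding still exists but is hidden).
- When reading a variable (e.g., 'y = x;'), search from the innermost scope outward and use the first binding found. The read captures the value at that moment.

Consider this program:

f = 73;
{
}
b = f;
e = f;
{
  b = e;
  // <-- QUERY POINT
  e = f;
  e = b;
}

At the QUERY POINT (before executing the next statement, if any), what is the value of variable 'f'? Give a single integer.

Answer: 73

Derivation:
Step 1: declare f=73 at depth 0
Step 2: enter scope (depth=1)
Step 3: exit scope (depth=0)
Step 4: declare b=(read f)=73 at depth 0
Step 5: declare e=(read f)=73 at depth 0
Step 6: enter scope (depth=1)
Step 7: declare b=(read e)=73 at depth 1
Visible at query point: b=73 e=73 f=73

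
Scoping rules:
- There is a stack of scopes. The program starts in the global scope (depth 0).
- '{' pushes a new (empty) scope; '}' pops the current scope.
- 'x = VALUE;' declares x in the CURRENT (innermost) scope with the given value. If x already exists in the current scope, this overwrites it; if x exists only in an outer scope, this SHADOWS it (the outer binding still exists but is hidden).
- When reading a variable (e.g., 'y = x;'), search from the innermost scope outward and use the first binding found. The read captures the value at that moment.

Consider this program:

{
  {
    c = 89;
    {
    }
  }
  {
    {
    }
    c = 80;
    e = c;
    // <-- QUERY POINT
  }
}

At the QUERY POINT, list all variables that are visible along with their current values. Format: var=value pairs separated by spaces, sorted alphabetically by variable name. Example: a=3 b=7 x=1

Step 1: enter scope (depth=1)
Step 2: enter scope (depth=2)
Step 3: declare c=89 at depth 2
Step 4: enter scope (depth=3)
Step 5: exit scope (depth=2)
Step 6: exit scope (depth=1)
Step 7: enter scope (depth=2)
Step 8: enter scope (depth=3)
Step 9: exit scope (depth=2)
Step 10: declare c=80 at depth 2
Step 11: declare e=(read c)=80 at depth 2
Visible at query point: c=80 e=80

Answer: c=80 e=80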